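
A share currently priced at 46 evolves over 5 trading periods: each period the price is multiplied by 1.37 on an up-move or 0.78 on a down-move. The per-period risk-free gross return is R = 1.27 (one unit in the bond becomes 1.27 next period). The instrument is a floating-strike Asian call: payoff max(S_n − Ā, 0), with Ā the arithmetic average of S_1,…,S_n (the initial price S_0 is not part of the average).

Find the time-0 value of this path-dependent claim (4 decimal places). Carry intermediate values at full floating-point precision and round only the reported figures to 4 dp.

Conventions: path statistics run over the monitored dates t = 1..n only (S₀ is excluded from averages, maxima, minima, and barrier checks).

With p* = (R−d)/(u−d) = 0.8305, sum probability × payoff across the paths and divide by R^5.
Enumerate all 2^5 = 32 price paths (U = up ×1.37, D = down ×0.78); each path with k up-moves has probability p*^k·(1−p*)^(5−k).
DDDDD: Ā=23.2007, payoff=0.0000, prob=0.000140
UDDDD: Ā=40.7500, payoff=0.0000, prob=0.000685
DUDDD: Ā=35.3220, payoff=0.0000, prob=0.000685
UUDDD: Ā=62.0400, payoff=0.0000, prob=0.003358
DDUDD: Ā=31.0882, payoff=0.0000, prob=0.000685
UDUDD: Ā=54.6036, payoff=0.0000, prob=0.003358
DUUDD: Ā=49.1756, payoff=0.0000, prob=0.003358
UUUDD: Ā=86.3725, payoff=0.0000, prob=0.016456
DDDUD: Ā=27.7858, payoff=0.0000, prob=0.000685
UDDUD: Ā=48.8032, payoff=0.0000, prob=0.003358
DUDUD: Ā=43.3752, payoff=0.0000, prob=0.003358
UUDUD: Ā=76.1847, payoff=0.0000, prob=0.016456
DDUUD: Ā=39.1414, payoff=1.8302, prob=0.003358
UDUUD: Ā=68.7484, payoff=3.2145, prob=0.016456
DUUUD: Ā=63.3204, payoff=8.6425, prob=0.016456
UUUUD: Ā=111.2165, payoff=15.1799, prob=0.080635
DDDDU: Ā=25.2099, payoff=0.0000, prob=0.000685
UDDDU: Ā=44.2790, payoff=0.0000, prob=0.003358
DUDDU: Ā=38.8510, payoff=2.1206, prob=0.003358
UUDDU: Ā=68.2382, payoff=3.7247, prob=0.016456
DDUDU: Ā=34.6171, payoff=6.3545, prob=0.003358
UDUDU: Ā=60.8019, payoff=11.1610, prob=0.016456
DUUDU: Ā=55.3739, payoff=16.5890, prob=0.016456
UUUDU: Ā=97.2592, payoff=29.1372, prob=0.080635
DDDUU: Ā=31.3147, payoff=9.6569, prob=0.003358
UDDUU: Ā=55.0015, payoff=16.9614, prob=0.016456
DUDUU: Ā=49.5735, payoff=22.3894, prob=0.016456
UUDUU: Ā=87.0714, payoff=39.3250, prob=0.080635
DDUUU: Ā=45.3397, payoff=26.6232, prob=0.016456
UDUUU: Ā=79.6351, payoff=46.7613, prob=0.080635
DUUUU: Ā=74.2071, payoff=52.1893, prob=0.080635
UUUUU: Ā=130.3380, payoff=91.6659, prob=0.395112
Price = Σ prob·payoff / R^5 = 52.807479 / 3.303837 = 15.9837

price = 15.9837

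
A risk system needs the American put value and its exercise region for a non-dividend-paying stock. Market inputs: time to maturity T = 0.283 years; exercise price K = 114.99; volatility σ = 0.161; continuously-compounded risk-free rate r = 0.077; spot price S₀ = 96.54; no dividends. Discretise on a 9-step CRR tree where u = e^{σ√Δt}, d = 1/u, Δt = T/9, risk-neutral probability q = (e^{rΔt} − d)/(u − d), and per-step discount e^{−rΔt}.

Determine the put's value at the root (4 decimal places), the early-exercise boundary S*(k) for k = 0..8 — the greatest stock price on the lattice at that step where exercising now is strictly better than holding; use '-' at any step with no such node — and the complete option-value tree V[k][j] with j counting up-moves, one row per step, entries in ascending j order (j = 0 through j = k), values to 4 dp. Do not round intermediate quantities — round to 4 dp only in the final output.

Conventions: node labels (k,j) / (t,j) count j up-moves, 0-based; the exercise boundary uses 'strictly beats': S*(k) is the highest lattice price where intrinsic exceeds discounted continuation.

price = 18.4500
boundary = 96.5400 99.3359 102.2127 105.1729 102.2127 105.1729 108.2188 105.1729 108.2188
tree:
18.4500
21.1672 15.6541
23.8079 18.4500 12.7773
26.3743 21.1672 15.6541 9.8171
28.8685 23.8079 18.4500 12.7773 6.8801
31.2924 26.3743 21.1672 15.6541 9.8171 4.3617
33.6481 28.8685 23.8079 18.4500 12.7773 6.7712 2.2898
35.9376 31.2924 26.3743 21.1672 15.6541 9.8171 4.0392 0.7816
38.1626 33.6481 28.8685 23.8079 18.4500 12.7773 6.7712 1.6860 0.0000
40.3249 35.9376 31.2924 26.3743 21.1672 15.6541 9.8171 3.6371 0.0000 0.0000

Δt=0.03144, u=1.02896, d=0.97185, q=0.53531, disc=e^(-rΔt)=0.99758
k=9 terminal: V=max(K-S,0) → 40.3249 35.9376 31.2924 26.3743 21.1672 15.6541 9.8171 3.6371 0.0000 0.0000
k=8: j=0 S=76.8274 intr=38.1626 cont=37.8845 V=38.1626[EX]; j=1 S=81.3419 intr=33.6481 cont=33.3701 V=33.6481[EX]; j=2 S=86.1215 intr=28.8685 cont=28.5904 V=28.8685[EX]; j=3 S=91.1821 intr=23.8079 cont=23.5298 V=23.8079[EX]; j=4 S=96.5400 intr=18.4500 cont=18.1719 V=18.4500[EX]; j=5 S=102.2127 intr=12.7773 cont=12.4992 V=12.7773[EX]; j=6 S=108.2188 intr=6.7712 cont=6.4931 V=6.7712[EX]; j=7 S=114.5778 intr=0.4122 cont=1.6860 V=1.6860[hold]; j=8 S=121.3105 intr=0.0000 cont=0.0000 V=0.0000[hold]  S*(8)=108.2188
k=7: j=0 S=79.0524 intr=35.9376 cont=35.6595 V=35.9376[EX]; j=1 S=83.6976 intr=31.2924 cont=31.0143 V=31.2924[EX]; j=2 S=88.6157 intr=26.3743 cont=26.0962 V=26.3743[EX]; j=3 S=93.8228 intr=21.1672 cont=20.8891 V=21.1672[EX]; j=4 S=99.3359 intr=15.6541 cont=15.3760 V=15.6541[EX]; j=5 S=105.1729 intr=9.8171 cont=9.5390 V=9.8171[EX]; j=6 S=111.3529 intr=3.6371 cont=4.0392 V=4.0392[hold]; j=7 S=117.8961 intr=0.0000 cont=0.7816 V=0.7816[hold]  S*(7)=105.1729
k=6: j=0 S=81.3419 intr=33.6481 cont=33.3701 V=33.6481[EX]; j=1 S=86.1215 intr=28.8685 cont=28.5904 V=28.8685[EX]; j=2 S=91.1821 intr=23.8079 cont=23.5298 V=23.8079[EX]; j=3 S=96.5400 intr=18.4500 cont=18.1719 V=18.4500[EX]; j=4 S=102.2127 intr=12.7773 cont=12.4992 V=12.7773[EX]; j=5 S=108.2188 intr=6.7712 cont=6.7079 V=6.7712[EX]; j=6 S=114.5778 intr=0.4122 cont=2.2898 V=2.2898[hold]  S*(6)=108.2188
k=5: j=0 S=83.6976 intr=31.2924 cont=31.0143 V=31.2924[EX]; j=1 S=88.6157 intr=26.3743 cont=26.0962 V=26.3743[EX]; j=2 S=93.8228 intr=21.1672 cont=20.8891 V=21.1672[EX]; j=3 S=99.3359 intr=15.6541 cont=15.3760 V=15.6541[EX]; j=4 S=105.1729 intr=9.8171 cont=9.5390 V=9.8171[EX]; j=5 S=111.3529 intr=3.6371 cont=4.3617 V=4.3617[hold]  S*(5)=105.1729
k=4: j=0 S=86.1215 intr=28.8685 cont=28.5904 V=28.8685[EX]; j=1 S=91.1821 intr=23.8079 cont=23.5298 V=23.8079[EX]; j=2 S=96.5400 intr=18.4500 cont=18.1719 V=18.4500[EX]; j=3 S=102.2127 intr=12.7773 cont=12.4992 V=12.7773[EX]; j=4 S=108.2188 intr=6.7712 cont=6.8801 V=6.8801[hold]  S*(4)=102.2127
k=3: j=0 S=88.6157 intr=26.3743 cont=26.0962 V=26.3743[EX]; j=1 S=93.8228 intr=21.1672 cont=20.8891 V=21.1672[EX]; j=2 S=99.3359 intr=15.6541 cont=15.3760 V=15.6541[EX]; j=3 S=105.1729 intr=9.8171 cont=9.5971 V=9.8171[EX]  S*(3)=105.1729
k=2: j=0 S=91.1821 intr=23.8079 cont=23.5298 V=23.8079[EX]; j=1 S=96.5400 intr=18.4500 cont=18.1719 V=18.4500[EX]; j=2 S=102.2127 intr=12.7773 cont=12.4992 V=12.7773[EX]  S*(2)=102.2127
k=1: j=0 S=93.8228 intr=21.1672 cont=20.8891 V=21.1672[EX]; j=1 S=99.3359 intr=15.6541 cont=15.3760 V=15.6541[EX]  S*(1)=99.3359
k=0: j=0 S=96.5400 intr=18.4500 cont=18.1719 V=18.4500[EX]  S*(0)=96.5400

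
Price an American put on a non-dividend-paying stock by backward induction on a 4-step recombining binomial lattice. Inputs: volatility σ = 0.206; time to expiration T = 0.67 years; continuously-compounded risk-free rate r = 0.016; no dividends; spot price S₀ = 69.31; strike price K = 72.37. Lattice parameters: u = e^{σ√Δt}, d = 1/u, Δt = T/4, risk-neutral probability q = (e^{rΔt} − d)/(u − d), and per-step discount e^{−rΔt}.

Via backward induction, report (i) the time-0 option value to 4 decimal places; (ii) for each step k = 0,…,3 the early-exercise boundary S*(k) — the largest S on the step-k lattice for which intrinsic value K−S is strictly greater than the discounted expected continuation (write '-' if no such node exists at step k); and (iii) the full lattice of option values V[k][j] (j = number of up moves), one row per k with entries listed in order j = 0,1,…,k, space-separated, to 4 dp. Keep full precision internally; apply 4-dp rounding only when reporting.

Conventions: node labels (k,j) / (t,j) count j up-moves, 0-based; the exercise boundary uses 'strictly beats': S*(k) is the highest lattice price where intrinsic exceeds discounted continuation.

price = 6.2447
boundary = - - 58.5553 63.7061
tree:
6.2447
9.4897 2.9658
13.8147 5.1259 0.7767
18.5491 8.6639 1.5417 0.0000
22.9007 13.8147 3.0600 0.0000 0.0000

Δt=0.16750  u=1.08797  d=0.91915  q=0.49483  discount=0.99732
step 4 (expiry): payoffs max(K−S,0) = 22.9007 13.8147 3.0600 0.0000 0.0000
step 3: (k=3,j=0): S=53.8209, K−S=18.5491, hold=18.3554 ⇒ V=18.5491 exercise | (k=3,j=1): S=63.7061, K−S=8.6639, hold=8.4702 ⇒ V=8.6639 exercise | (k=3,j=2): S=75.4069, K−S=0.0000, hold=1.5417 ⇒ V=1.5417 continue | (k=3,j=3): S=89.2567, K−S=0.0000, hold=0.0000 ⇒ V=0.0000 continue  boundary S*=63.7061
step 2: (k=2,j=0): S=58.5553, K−S=13.8147, hold=13.6210 ⇒ V=13.8147 exercise | (k=2,j=1): S=69.3100, K−S=3.0600, hold=5.1259 ⇒ V=5.1259 continue | (k=2,j=2): S=82.0400, K−S=0.0000, hold=0.7767 ⇒ V=0.7767 continue  boundary S*=58.5553
step 1: (k=1,j=0): S=63.7061, K−S=8.6639, hold=9.4897 ⇒ V=9.4897 continue | (k=1,j=1): S=75.4069, K−S=0.0000, hold=2.9658 ⇒ V=2.9658 continue  boundary S*=-
step 0: (k=0,j=0): S=69.3100, K−S=3.0600, hold=6.2447 ⇒ V=6.2447 continue  boundary S*=-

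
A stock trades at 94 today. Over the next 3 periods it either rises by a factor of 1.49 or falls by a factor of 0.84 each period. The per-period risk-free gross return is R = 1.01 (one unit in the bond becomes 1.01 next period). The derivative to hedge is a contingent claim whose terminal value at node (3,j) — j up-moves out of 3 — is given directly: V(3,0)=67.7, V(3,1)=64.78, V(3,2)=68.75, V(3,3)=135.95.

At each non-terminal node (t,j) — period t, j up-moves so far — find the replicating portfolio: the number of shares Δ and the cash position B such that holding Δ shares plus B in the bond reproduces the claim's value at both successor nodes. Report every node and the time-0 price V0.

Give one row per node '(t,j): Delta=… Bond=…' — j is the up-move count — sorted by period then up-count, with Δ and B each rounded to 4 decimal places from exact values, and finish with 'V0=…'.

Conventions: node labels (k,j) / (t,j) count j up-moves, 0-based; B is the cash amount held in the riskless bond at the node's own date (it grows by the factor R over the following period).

Since d<R<u, set p* = (R−d)/(u−d) = 0.2615; price each node as the discounted p*-expectation of its children.
Expiry values: V(3,0)=67.7000, V(3,1)=64.7800, V(3,2)=68.7500, V(3,3)=135.9500
  t=2,j=0: stock 66.3264 → up 98.8263 (V=64.7800), down 55.7142 (V=67.7000). Price 66.2736; hedge Δ=-0.0677, bond B=70.7659.
  t=2,j=1: stock 117.6504 → up 175.2991 (V=68.7500), down 98.8263 (V=64.7800). Price 65.1666; hedge Δ=0.0519, bond B=59.0589.
  t=2,j=2: stock 208.6894 → up 310.9472 (V=135.9500), down 175.2991 (V=68.7500). Price 85.4707; hedge Δ=0.4954, bond B=-17.9139.
  t=1,j=0: stock 78.9600 → up 117.6504 (V=65.1666), down 66.3264 (V=66.2736). Price 65.3308; hedge Δ=-0.0216, bond B=67.0337.
  t=1,j=1: stock 140.0600 → up 208.6894 (V=85.4707), down 117.6504 (V=65.1666). Price 69.7791; hedge Δ=0.2230, bond B=38.5422.
  t=0,j=0: stock 94.0000 → up 140.0600 (V=69.7791), down 78.9600 (V=65.3308). Price 65.8358; hedge Δ=0.0728, bond B=58.9922.
Sanity check at the root: Δ(0,0)·S0 + B(0,0) reproduces V0 = 65.8358.

(0,0): Delta=0.0728 Bond=58.9922
(1,0): Delta=-0.0216 Bond=67.0337
(1,1): Delta=0.2230 Bond=38.5422
(2,0): Delta=-0.0677 Bond=70.7659
(2,1): Delta=0.0519 Bond=59.0589
(2,2): Delta=0.4954 Bond=-17.9139
V0=65.8358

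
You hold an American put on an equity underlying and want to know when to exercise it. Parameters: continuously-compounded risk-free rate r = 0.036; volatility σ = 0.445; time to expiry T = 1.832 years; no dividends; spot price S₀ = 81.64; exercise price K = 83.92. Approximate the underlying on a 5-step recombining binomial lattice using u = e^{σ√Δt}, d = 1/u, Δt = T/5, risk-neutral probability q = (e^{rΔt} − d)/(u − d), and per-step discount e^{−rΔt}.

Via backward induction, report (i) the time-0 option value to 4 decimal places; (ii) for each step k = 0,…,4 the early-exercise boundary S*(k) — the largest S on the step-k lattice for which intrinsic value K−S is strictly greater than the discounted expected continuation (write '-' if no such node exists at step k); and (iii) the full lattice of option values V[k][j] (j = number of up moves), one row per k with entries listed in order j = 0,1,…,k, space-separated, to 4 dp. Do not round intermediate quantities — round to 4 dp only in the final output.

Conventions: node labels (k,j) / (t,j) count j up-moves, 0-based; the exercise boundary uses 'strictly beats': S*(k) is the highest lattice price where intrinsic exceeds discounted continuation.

Δt=0.36640, u=1.30913, d=0.76387, q=0.45741, disc=e^(-rΔt)=0.98690
k=5 terminal: V=max(K-S,0) → 62.6881 47.5323 21.5580 0.0000 0.0000 0.0000
k=4: j=0 S=27.7953 intr=56.1247 cont=55.0250 V=56.1247[EX]; j=1 S=47.6362 intr=36.2838 cont=35.1841 V=36.2838[EX]; j=2 S=81.6400 intr=2.2800 cont=11.5438 V=11.5438[hold]; j=3 S=139.9164 intr=0.0000 cont=0.0000 V=0.0000[hold]; j=4 S=239.7918 intr=0.0000 cont=0.0000 V=0.0000[hold]  S*(4)=47.6362
k=3: j=0 S=36.3877 intr=47.5323 cont=46.4326 V=47.5323[EX]; j=1 S=62.3620 intr=21.5580 cont=24.6402 V=24.6402[hold]; j=2 S=106.8774 intr=0.0000 cont=6.1814 V=6.1814[hold]; j=3 S=183.1688 intr=0.0000 cont=0.0000 V=0.0000[hold]  S*(3)=36.3877
k=2: j=0 S=47.6362 intr=36.2838 cont=36.5755 V=36.5755[hold]; j=1 S=81.6400 intr=2.2800 cont=15.9846 V=15.9846[hold]; j=2 S=139.9164 intr=0.0000 cont=3.3100 V=3.3100[hold]  S*(2)=-
k=1: j=0 S=62.3620 intr=21.5580 cont=26.8011 V=26.8011[hold]; j=1 S=106.8774 intr=0.0000 cont=10.0536 V=10.0536[hold]  S*(1)=-
k=0: j=0 S=81.6400 intr=2.2800 cont=18.8897 V=18.8897[hold]  S*(0)=-

price = 18.8897
boundary = - - - 36.3877 47.6362
tree:
18.8897
26.8011 10.0536
36.5755 15.9846 3.3100
47.5323 24.6402 6.1814 0.0000
56.1247 36.2838 11.5438 0.0000 0.0000
62.6881 47.5323 21.5580 0.0000 0.0000 0.0000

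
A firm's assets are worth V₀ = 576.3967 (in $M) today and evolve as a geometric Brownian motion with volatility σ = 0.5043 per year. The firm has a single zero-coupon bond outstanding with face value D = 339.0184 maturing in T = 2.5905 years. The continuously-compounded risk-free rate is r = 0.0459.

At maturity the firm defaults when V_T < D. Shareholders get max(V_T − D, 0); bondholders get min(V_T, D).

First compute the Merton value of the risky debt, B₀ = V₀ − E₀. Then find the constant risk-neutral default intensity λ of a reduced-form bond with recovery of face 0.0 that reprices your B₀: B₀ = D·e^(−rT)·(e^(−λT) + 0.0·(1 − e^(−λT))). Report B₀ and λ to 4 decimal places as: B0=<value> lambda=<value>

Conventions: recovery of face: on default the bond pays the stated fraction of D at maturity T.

B0=262.3170 lambda=0.0531

Apply the equity-as-call identities (strike 339.0184, horizon 2.5905 years):
d₁ = [ln(V₀/D) + (r + σ²/2)T] / (σ√T)
   = [ln(576.3967/339.0184) + (0.0459 + 0.5·0.5043²)·2.5905] / (0.5043·√2.5905)
   = [0.530742 + 0.448310] / 0.811672 = 1.206215
d₂ = d₁ − σ√T = 1.206215 − 0.811672 = 0.394543
N(d₁) = 0.886133,  N(d₂) = 0.653410,  e^(−rT) = 0.887893
E₀ = V₀·N(d₁) − D·e^(−rT)·N(d₂)
   = 576.3967·0.886133 − 339.0184·0.887893·0.653410 = 314.079723
B₀ = V₀ − E₀ = 576.3967 − 314.079723 = 262.316977
e^(−λT) = (B₀·e^(rT)/D − 0)/(1 − 0) = (262.3170·1.126262/339.0184 − 0)/1 = 0.87145004
λ = −ln(0.87145004)/2.5905 = 0.053116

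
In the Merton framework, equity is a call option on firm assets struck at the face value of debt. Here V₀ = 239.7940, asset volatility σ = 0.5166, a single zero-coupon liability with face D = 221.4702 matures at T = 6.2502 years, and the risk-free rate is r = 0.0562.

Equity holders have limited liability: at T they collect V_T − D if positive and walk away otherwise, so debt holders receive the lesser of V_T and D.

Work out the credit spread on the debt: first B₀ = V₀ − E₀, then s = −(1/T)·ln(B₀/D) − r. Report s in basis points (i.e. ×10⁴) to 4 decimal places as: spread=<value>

With assets at 239.7940 and a single debt payment of 221.4702 at 6.2502 years:
d₁ = [ln(V₀/D) + (r + σ²/2)T] / (σ√T)
   = [ln(239.7940/221.4702) + (0.0562 + 0.5·0.5166²)·6.2502] / (0.5166·√6.2502)
   = [0.079492 + 1.185274] / 1.291521 = 0.979285
d₂ = d₁ − σ√T = 0.979285 − 1.291521 = -0.312236
N(d₁) = 0.836280,  N(d₂) = 0.377431,  e^(−rT) = 0.703800
E₀ = V₀·N(d₁) − D·e^(−rT)·N(d₂)
   = 239.7940·0.836280 − 221.4702·0.703800·0.377431 = 141.704636
B₀ = V₀ − E₀ = 239.7940 − 141.704636 = 98.089364
spread = −(1/T)·ln(B₀/D) − r = −(1/6.2502)·ln(98.089364/221.4702) − 0.0562 = 0.07410129
in basis points: 0.07410129 × 10⁴ = 741.0129 bp

spread=741.0129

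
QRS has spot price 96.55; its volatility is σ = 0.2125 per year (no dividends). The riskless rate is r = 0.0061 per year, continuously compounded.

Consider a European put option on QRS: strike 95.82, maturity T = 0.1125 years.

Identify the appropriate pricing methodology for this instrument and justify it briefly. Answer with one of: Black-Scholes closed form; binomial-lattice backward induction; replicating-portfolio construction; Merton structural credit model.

framework: Black-Scholes closed form

Key observation: a European claim on QRS (strike 95.82) — a lognormal (GBM) underlying with constant rate and volatility — has an exact closed-form value; no lattice or capital structure is involved.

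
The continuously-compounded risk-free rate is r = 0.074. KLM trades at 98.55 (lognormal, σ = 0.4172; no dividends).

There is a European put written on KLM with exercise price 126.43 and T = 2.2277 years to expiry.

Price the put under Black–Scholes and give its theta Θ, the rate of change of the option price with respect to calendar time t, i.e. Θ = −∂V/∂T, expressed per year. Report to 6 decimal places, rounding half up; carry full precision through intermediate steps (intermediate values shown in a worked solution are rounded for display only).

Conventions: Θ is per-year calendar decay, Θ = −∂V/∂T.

price = 29.706048
Θ = -0.075192

σ√T = 0.4172·√2.2277 = 0.622691
d₁ = (ln(S/K) + (r+σ²/2)T) / (σ√T) = (ln(98.55/126.43) + (0.074+0.4172²/2)·2.2277) / 0.622691 = (-0.249125 + 0.358722) / 0.622691 = 0.176006
d₂ = d₁ − σ√T = 0.176006 − 0.622691 = -0.446685
e^{−rT} = 0.848021
N(−d₁) = 0.430145,  N(−d₂) = 0.672449
Put price V = K·e^{−rT}·N(−d₂) − S·N(−d₁) = 72.096814 − 42.390766 = 29.706048
φ(d₁) = (1/√(2π))·e^{−d₁²/2} = 0.392811
Θ = −S·φ(d₁)·σ/(2√T) + r·K·e^{−rT}·N(−d₂) = −5.410356 + 5.335164 = -0.075192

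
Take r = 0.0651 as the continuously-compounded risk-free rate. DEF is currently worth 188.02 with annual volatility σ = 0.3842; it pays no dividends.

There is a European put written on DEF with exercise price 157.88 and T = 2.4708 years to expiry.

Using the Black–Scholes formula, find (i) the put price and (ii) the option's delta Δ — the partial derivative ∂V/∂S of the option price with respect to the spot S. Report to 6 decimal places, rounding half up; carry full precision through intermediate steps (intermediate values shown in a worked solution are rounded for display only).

σ√T = 0.3842·√2.4708 = 0.603915
d₁ = (ln(S/K) + (r+σ²/2)T) / (σ√T) = (ln(188.02/157.88) + (0.0651+0.3842²/2)·2.4708) / 0.603915 = (0.174713 + 0.343206) / 0.603915 = 0.857602
d₂ = d₁ − σ√T = 0.857602 − 0.603915 = 0.253687
e^{−rT} = 0.851421
N(−d₁) = 0.195556,  N(−d₂) = 0.399869
Put price V = K·e^{−rT}·N(−d₂) − S·N(−d₁) = 53.751284 − 36.768464 = 16.982820
Δ = −N(−d₁) = -0.195556

price = 16.982820
Δ = -0.195556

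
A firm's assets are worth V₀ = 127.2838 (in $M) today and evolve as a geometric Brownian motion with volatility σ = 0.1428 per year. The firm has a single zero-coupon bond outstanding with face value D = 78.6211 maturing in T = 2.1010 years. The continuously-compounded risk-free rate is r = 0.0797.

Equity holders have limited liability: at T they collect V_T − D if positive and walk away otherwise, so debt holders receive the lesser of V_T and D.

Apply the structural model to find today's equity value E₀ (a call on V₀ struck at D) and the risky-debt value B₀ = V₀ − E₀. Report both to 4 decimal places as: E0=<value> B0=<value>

With assets at 127.2838 and a single debt payment of 78.6211 at 2.1010 years:
d₁ = [ln(V₀/D) + (r + σ²/2)T] / (σ√T)
   = [ln(127.2838/78.6211) + (0.0797 + 0.5·0.1428²)·2.1010] / (0.1428·√2.1010)
   = [0.481779 + 0.188871] / 0.206986 = 3.240074
d₂ = d₁ − σ√T = 3.240074 − 0.206986 = 3.033088
N(d₁) = 0.999403,  N(d₂) = 0.998790,  e^(−rT) = 0.845819
E₀ = V₀·N(d₁) − D·e^(−rT)·N(d₂)
   = 127.2838·0.999403 − 78.6211·0.845819·0.998790 = 60.789002
B₀ = V₀ − E₀ = 127.2838 − 60.789002 = 66.494798

E0=60.7890 B0=66.4948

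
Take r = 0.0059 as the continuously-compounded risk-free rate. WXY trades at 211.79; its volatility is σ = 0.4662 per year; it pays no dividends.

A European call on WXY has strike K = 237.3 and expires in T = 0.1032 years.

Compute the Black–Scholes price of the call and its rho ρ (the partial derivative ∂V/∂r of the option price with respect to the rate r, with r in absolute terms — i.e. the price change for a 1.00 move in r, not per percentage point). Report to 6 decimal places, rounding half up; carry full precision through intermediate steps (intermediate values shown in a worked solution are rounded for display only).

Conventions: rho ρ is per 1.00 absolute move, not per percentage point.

σ√T = 0.4662·√0.1032 = 0.149766
d₁ = (ln(S/K) + (r+σ²/2)T) / (σ√T) = (ln(211.79/237.3) + (0.0059+0.4662²/2)·0.1032) / 0.149766 = (-0.113730 + 0.011824) / 0.149766 = -0.680438
d₂ = d₁ − σ√T = -0.680438 − 0.149766 = -0.830203
e^{−rT} = 0.999391
N(d₁) = 0.248114,  N(d₂) = 0.203212
Call price V = S·N(d₁) − K·e^{−rT}·N(d₂) = 52.547985 − 48.192825 = 4.355160
ρ = K·T·e^{−rT}·N(d₂) = 4.973500

price = 4.355160
ρ = 4.973500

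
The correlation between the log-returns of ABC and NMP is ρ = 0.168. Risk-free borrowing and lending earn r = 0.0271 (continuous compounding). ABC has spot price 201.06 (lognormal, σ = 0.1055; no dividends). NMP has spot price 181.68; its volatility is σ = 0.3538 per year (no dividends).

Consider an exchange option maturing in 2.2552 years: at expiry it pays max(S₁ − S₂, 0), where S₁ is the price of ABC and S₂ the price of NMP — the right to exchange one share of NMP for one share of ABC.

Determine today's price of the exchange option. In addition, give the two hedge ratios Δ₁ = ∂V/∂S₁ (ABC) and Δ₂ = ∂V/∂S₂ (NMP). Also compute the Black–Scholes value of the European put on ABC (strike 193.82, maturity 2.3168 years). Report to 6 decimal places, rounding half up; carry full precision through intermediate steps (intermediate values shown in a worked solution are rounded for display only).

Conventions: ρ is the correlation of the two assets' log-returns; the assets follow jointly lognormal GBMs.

σ_eff = √(σ₁² + σ₂² − 2ρσ₁σ₂) = √(0.1055² + 0.3538² − 2·0.168·0.1055·0.3538) = 0.351800
d₁ = (ln(S₁/S₂) + (q₂ − q₁ + σ_eff²/2)T) / (σ_eff√T) = (ln(201.06/181.68) + (0.0 − 0.0 + 0.061882)·2.2552) / 0.528309 = 0.456005
d₂ = d₁ − σ_eff√T = 0.456005 − 0.528309 = -0.072304
N(d₁) = 0.675807,  N(d₂) = 0.471180
V = S₁·e^{−q₁T}·N(d₁) − S₂·e^{−q₂T}·N(d₂) = 135.877738 − 85.603978 = 50.273760
Δ₁ = e^{−q₁T}·N(d₁) = 0.675807;  Δ₂ = −e^{−q₂T}·N(d₂) = -0.471180
[vanilla: ABC put K=193.82]
σ√T = 0.1055·√2.3168 = 0.160582
d₁ = (ln(S/K) + (r+σ²/2)T) / (σ√T) = (ln(201.06/193.82) + (0.0271+0.1055²/2)·2.3168) / 0.160582 = (0.036673 + 0.075679) / 0.160582 = 0.699655
d₂ = d₁ − σ√T = 0.699655 − 0.160582 = 0.539074
e^{−rT} = 0.939145
N(−d₁) = 0.242071,  N(−d₂) = 0.294918
price = K·e^{−rT}·N(−d₂) − S·N(−d₁) = 53.682492 − 48.670845 = 5.011647

exchange price = 50.273760
Δ1 = 0.675807
Δ2 = -0.471180
price(ABC put K=193.82) = 5.011647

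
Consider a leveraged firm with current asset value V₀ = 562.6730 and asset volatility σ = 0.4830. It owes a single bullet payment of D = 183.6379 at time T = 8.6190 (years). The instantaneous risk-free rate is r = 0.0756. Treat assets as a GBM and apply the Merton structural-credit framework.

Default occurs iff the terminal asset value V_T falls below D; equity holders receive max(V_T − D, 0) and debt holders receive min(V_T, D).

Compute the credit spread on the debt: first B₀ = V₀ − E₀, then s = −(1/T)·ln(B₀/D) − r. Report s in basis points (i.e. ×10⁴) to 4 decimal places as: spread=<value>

Apply the equity-as-call identities (strike 183.6379, horizon 8.6190 years):
d₁ = [ln(V₀/D) + (r + σ²/2)T] / (σ√T)
   = [ln(562.6730/183.6379) + (0.0756 + 0.5·0.4830²)·8.6190] / (0.4830·√8.6190)
   = [1.119733 + 1.656955] / 1.417998 = 1.958175
d₂ = d₁ − σ√T = 1.958175 − 1.417998 = 0.540177
N(d₁) = 0.974895,  N(d₂) = 0.705463,  e^(−rT) = 0.521213
E₀ = V₀·N(d₁) − D·e^(−rT)·N(d₂)
   = 562.6730·0.974895 − 183.6379·0.521213·0.705463 = 481.024265
B₀ = V₀ − E₀ = 562.6730 − 481.024265 = 81.648735
spread = −(1/T)·ln(B₀/D) − r = −(1/8.6190)·ln(81.648735/183.6379) − 0.0756 = 0.01844102
in basis points: 0.01844102 × 10⁴ = 184.4102 bp

spread=184.4102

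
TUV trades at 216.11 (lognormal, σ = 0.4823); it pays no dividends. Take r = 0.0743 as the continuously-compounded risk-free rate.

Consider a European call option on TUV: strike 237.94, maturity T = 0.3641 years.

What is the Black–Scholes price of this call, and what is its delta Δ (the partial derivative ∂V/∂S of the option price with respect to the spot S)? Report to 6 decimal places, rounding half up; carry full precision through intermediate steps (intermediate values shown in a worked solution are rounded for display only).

σ√T = 0.4823·√0.3641 = 0.291023
d₁ = (ln(S/K) + (r+σ²/2)T) / (σ√T) = (ln(216.11/237.94) + (0.0743+0.4823²/2)·0.3641) / 0.291023 = (-0.096231 + 0.069400) / 0.291023 = -0.092196
d₂ = d₁ − σ√T = -0.092196 − 0.291023 = -0.383219
e^{−rT} = 0.973310
N(d₁) = 0.463271,  N(d₂) = 0.350779
Call price V = S·N(d₁) − K·e^{−rT}·N(d₂) = 100.117545 − 81.236621 = 18.880924
Δ = N(d₁) = 0.463271

price = 18.880924
Δ = 0.463271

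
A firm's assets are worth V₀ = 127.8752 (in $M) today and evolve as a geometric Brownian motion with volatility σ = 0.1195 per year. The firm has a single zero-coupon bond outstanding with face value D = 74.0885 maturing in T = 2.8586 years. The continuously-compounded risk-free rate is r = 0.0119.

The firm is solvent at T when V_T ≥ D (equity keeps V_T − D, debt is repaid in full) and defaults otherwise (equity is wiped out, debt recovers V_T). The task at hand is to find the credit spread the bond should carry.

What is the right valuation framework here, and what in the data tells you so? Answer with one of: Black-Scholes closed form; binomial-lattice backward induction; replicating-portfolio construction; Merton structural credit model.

Key observation: with the firm-asset dynamics (V₀ = 127.8752) and a single zero-coupon liability of face 74.0885 given, debt value, spread, and default probability all derive from the option view of the balance sheet.

framework: Merton structural credit model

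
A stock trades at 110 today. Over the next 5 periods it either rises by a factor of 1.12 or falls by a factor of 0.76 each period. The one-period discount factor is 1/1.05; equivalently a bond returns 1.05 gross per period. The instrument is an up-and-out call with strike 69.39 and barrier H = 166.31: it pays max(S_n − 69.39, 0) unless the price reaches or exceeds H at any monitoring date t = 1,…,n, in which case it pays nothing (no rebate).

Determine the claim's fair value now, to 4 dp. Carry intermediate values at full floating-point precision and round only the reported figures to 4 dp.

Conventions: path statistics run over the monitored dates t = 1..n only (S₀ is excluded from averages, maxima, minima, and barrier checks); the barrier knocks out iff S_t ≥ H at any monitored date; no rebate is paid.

price = 19.0281

No-arbitrage gives p* = (R−d)/(u−d) = 0.8056: enumerate every path, weight its payoff by its p*-probability, and discount by R^5.
Enumerate all 2^5 = 32 price paths (U = up ×1.12, D = down ×0.76); each path with k up-moves has probability p*^k·(1−p*)^(5−k).
DDDDD: M=83.6000, payoff=0.0000, prob=0.000278
UDDDD: M=123.2000, payoff=0.0000, prob=0.001152
DUDDD: M=93.6320, payoff=0.0000, prob=0.001152
UUDDD: M=137.9840, payoff=0.0000, prob=0.004771
DDUDD: M=83.6000, payoff=0.0000, prob=0.001152
UDUDD: M=123.2000, payoff=0.0000, prob=0.004771
DUUDD: M=104.8678, payoff=0.0000, prob=0.004771
UUUDD: M=154.5421, payoff=19.8735, prob=0.019764
DDDUD: M=83.6000, payoff=0.0000, prob=0.001152
UDDUD: M=123.2000, payoff=0.0000, prob=0.004771
DUDUD: M=93.6320, payoff=0.0000, prob=0.004771
UUDUD: M=137.9840, payoff=19.8735, prob=0.019764
DDUUD: M=83.6000, payoff=0.0000, prob=0.004771
UDUUD: M=123.2000, payoff=19.8735, prob=0.019764
DUUUD: M=117.4520, payoff=19.8735, prob=0.019764
UUUUD: M=173.0871, payoff=0.0000, prob=0.081880
DDDDU: M=83.6000, payoff=0.0000, prob=0.001152
UDDDU: M=123.2000, payoff=0.0000, prob=0.004771
DUDDU: M=93.6320, payoff=0.0000, prob=0.004771
UUDDU: M=137.9840, payoff=19.8735, prob=0.019764
DDUDU: M=83.6000, payoff=0.0000, prob=0.004771
UDUDU: M=123.2000, payoff=19.8735, prob=0.019764
DUUDU: M=104.8678, payoff=19.8735, prob=0.019764
UUUDU: M=154.5421, payoff=62.1562, prob=0.081880
DDDUU: M=83.6000, payoff=0.0000, prob=0.004771
UDDUU: M=123.2000, payoff=19.8735, prob=0.019764
DUDUU: M=93.6320, payoff=19.8735, prob=0.019764
UUDUU: M=137.9840, payoff=62.1562, prob=0.081880
DDUUU: M=89.2635, payoff=19.8735, prob=0.019764
UDUUU: M=131.5462, payoff=62.1562, prob=0.081880
DUUUU: M=131.5462, payoff=62.1562, prob=0.081880
UUUUU: M=193.8576, payoff=0.0000, prob=0.339217
Price = Σ prob·payoff / R^5 = 24.285215 / 1.276282 = 19.0281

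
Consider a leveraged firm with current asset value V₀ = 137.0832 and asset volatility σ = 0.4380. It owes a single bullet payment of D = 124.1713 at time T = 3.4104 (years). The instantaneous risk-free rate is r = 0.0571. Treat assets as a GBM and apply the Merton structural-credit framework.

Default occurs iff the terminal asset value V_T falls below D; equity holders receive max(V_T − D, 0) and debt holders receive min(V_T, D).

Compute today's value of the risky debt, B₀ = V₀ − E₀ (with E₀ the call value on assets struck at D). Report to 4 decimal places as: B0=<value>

With assets at 137.0832 and a single debt payment of 124.1713 at 3.4104 years:
d₁ = [ln(V₀/D) + (r + σ²/2)T] / (σ√T)
   = [ln(137.0832/124.1713) + (0.0571 + 0.5·0.4380²)·3.4104] / (0.4380·√3.4104)
   = [0.098926 + 0.521866] / 0.808866 = 0.767484
d₂ = d₁ − σ√T = 0.767484 − 0.808866 = -0.041382
N(d₁) = 0.778603,  N(d₂) = 0.483496,  e^(−rT) = 0.823054
E₀ = V₀·N(d₁) − D·e^(−rT)·N(d₂)
   = 137.0832·0.778603 − 124.1713·0.823054·0.483496 = 57.320331
B₀ = V₀ − E₀ = 137.0832 − 57.320331 = 79.762869

B0=79.7629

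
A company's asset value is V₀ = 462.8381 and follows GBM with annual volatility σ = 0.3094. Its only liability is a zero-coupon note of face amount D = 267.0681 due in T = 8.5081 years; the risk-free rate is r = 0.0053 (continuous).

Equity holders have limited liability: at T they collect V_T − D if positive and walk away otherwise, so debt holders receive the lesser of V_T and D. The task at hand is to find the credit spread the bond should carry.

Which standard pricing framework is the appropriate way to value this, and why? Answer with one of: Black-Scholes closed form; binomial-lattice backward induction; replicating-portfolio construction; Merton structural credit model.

Key observation: with the firm-asset dynamics (V₀ = 462.8381) and a single zero-coupon liability of face 267.0681 given, debt value, spread, and default probability all derive from the option view of the balance sheet.

framework: Merton structural credit model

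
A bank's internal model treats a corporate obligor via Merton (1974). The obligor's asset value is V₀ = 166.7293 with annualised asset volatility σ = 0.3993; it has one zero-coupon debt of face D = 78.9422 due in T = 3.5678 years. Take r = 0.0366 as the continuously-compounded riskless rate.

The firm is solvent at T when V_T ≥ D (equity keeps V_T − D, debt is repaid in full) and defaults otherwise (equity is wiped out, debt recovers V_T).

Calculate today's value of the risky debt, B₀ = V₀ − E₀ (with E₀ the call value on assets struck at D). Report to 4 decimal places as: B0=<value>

Equity is a call on the firm's assets struck at D = 78.9422:
d₁ = [ln(V₀/D) + (r + σ²/2)T] / (σ√T)
   = [ln(166.7293/78.9422) + (0.0366 + 0.5·0.3993²)·3.5678] / (0.3993·√3.5678)
   = [0.747656 + 0.415007] / 0.754223 = 1.541538
d₂ = d₁ − σ√T = 1.541538 − 0.754223 = 0.787316
N(d₁) = 0.938407,  N(d₂) = 0.784451,  e^(−rT) = 0.877585
E₀ = V₀·N(d₁) − D·e^(−rT)·N(d₂)
   = 166.7293·0.938407 − 78.9422·0.877585·0.784451 = 102.114345
B₀ = V₀ − E₀ = 166.7293 − 102.114345 = 64.614955

B0=64.6150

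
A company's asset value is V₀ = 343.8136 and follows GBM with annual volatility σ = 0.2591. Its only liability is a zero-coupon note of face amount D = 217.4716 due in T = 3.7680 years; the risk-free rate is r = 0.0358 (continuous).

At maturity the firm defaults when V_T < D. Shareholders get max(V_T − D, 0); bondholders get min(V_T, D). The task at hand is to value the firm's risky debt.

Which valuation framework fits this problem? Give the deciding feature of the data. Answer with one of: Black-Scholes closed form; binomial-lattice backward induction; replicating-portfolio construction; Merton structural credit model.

framework: Merton structural credit model

Key observation: the asked-for credit quantity lives on the firm's capital structure — asset value, asset volatility, debt face 217.4716 — which is the structural model's domain.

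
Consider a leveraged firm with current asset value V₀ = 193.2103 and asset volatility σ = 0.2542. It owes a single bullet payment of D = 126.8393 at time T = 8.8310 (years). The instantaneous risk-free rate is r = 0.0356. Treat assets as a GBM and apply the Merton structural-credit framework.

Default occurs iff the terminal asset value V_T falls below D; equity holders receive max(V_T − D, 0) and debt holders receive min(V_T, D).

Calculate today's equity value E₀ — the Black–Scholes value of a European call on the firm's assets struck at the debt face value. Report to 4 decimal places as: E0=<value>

E0=109.0559

Equity is a call on the firm's assets struck at D = 126.8393:
d₁ = [ln(V₀/D) + (r + σ²/2)T] / (σ√T)
   = [ln(193.2103/126.8393) + (0.0356 + 0.5·0.2542²)·8.8310] / (0.2542·√8.8310)
   = [0.420858 + 0.599703] / 0.755406 = 1.351010
d₂ = d₁ − σ√T = 1.351010 − 0.755406 = 0.595604
N(d₁) = 0.911654,  N(d₂) = 0.724280,  e^(−rT) = 0.730239
E₀ = V₀·N(d₁) − D·e^(−rT)·N(d₂)
   = 193.2103·0.911654 − 126.8393·0.730239·0.724280 = 109.055939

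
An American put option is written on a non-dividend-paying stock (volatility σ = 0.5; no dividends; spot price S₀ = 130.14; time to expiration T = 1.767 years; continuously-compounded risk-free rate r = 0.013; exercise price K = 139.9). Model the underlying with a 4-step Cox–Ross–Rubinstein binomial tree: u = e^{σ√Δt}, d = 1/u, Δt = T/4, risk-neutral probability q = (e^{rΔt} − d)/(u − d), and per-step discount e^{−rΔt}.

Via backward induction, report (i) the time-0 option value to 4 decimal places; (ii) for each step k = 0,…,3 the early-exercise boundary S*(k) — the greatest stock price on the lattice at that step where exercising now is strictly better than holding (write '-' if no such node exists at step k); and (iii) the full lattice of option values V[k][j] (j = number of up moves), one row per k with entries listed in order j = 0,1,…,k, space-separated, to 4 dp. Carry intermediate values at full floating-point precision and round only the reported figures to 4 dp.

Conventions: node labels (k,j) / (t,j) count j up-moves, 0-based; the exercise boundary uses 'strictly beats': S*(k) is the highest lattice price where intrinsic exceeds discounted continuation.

Δt=0.44175, u=1.39420, d=0.71726, q=0.42618, disc=e^(-rΔt)=0.99427
k=4 terminal: V=max(K-S,0) → 105.4563 72.9485 9.7600 0.0000 0.0000
k=3: j=0 S=48.0214 intr=91.8786 cont=91.0775 V=91.8786[EX]; j=1 S=93.3438 intr=46.5562 cont=45.7551 V=46.5562[EX]; j=2 S=181.4413 intr=0.0000 cont=5.5684 V=5.5684[hold]; j=3 S=352.6849 intr=0.0000 cont=0.0000 V=0.0000[hold]  S*(3)=93.3438
k=2: j=0 S=66.9515 intr=72.9485 cont=72.1474 V=72.9485[EX]; j=1 S=130.1400 intr=9.7600 cont=28.9213 V=28.9213[hold]; j=2 S=252.9656 intr=0.0000 cont=3.1769 V=3.1769[hold]  S*(2)=66.9515
k=1: j=0 S=93.3438 intr=46.5562 cont=53.8746 V=53.8746[hold]; j=1 S=181.4413 intr=0.0000 cont=17.8467 V=17.8467[hold]  S*(1)=-
k=0: j=0 S=130.1400 intr=9.7600 cont=38.2995 V=38.2995[hold]  S*(0)=-

price = 38.2995
boundary = - - 66.9515 93.3438
tree:
38.2995
53.8746 17.8467
72.9485 28.9213 3.1769
91.8786 46.5562 5.5684 0.0000
105.4563 72.9485 9.7600 0.0000 0.0000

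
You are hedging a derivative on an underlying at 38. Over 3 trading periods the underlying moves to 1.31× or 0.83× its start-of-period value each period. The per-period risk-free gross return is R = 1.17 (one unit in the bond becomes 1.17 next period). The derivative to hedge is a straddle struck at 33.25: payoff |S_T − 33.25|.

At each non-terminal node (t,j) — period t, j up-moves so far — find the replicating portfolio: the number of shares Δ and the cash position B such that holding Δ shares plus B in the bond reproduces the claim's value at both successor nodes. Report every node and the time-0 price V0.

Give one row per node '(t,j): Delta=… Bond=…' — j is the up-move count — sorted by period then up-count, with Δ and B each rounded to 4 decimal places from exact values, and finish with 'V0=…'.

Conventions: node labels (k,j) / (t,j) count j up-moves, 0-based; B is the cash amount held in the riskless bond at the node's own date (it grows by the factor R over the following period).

The replicating-portfolio and risk-neutral prices coincide; use p* = (1.17−0.83)/(1.31−0.83) = 0.7083 for the latter.
Expiry values: V(3,0)=11.5221, V(3,1)=1.0434, V(3,2)=20.8758, V(3,3)=52.1775
  t=2,j=0: stock 26.1782 → up 34.2934 (V=1.0434), down 21.7279 (V=11.5221). Price 3.5040; hedge Δ=-0.8339, bond B=25.3346.
  t=2,j=1: stock 41.3174 → up 54.1258 (V=20.8758), down 34.2934 (V=1.0434). Price 12.8986; hedge Δ=1.0000, bond B=-28.4188.
  t=2,j=2: stock 65.2118 → up 85.4275 (V=52.1775), down 54.1258 (V=20.8758). Price 36.7930; hedge Δ=1.0000, bond B=-28.4188.
  t=1,j=0: stock 31.5400 → up 41.3174 (V=12.8986), down 26.1782 (V=3.5040). Price 8.6825; hedge Δ=0.6205, bond B=-10.8895.
  t=1,j=1: stock 49.7800 → up 65.2118 (V=36.7930), down 41.3174 (V=12.8986). Price 25.4904; hedge Δ=1.0000, bond B=-24.2896.
  t=0,j=0: stock 38.0000 → up 49.7800 (V=25.4904), down 31.5400 (V=8.6825). Price 17.5967; hedge Δ=0.9215, bond B=-17.4199.
Sanity check at the root: Δ(0,0)·S0 + B(0,0) reproduces V0 = 17.5967.

(0,0): Delta=0.9215 Bond=-17.4199
(1,0): Delta=0.6205 Bond=-10.8895
(1,1): Delta=1.0000 Bond=-24.2896
(2,0): Delta=-0.8339 Bond=25.3346
(2,1): Delta=1.0000 Bond=-28.4188
(2,2): Delta=1.0000 Bond=-28.4188
V0=17.5967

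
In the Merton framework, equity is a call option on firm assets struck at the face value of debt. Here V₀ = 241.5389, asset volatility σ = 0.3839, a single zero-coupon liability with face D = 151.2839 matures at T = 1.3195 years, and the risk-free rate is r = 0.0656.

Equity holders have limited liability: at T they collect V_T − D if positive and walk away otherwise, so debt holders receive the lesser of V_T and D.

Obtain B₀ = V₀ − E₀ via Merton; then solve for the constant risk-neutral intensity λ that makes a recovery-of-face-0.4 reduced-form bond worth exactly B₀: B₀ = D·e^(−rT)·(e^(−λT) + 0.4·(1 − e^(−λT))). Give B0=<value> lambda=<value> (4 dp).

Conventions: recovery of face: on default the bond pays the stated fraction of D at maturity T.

B0=134.7837 lambda=0.0369

Apply the equity-as-call identities (strike 151.2839, horizon 1.3195 years):
d₁ = [ln(V₀/D) + (r + σ²/2)T] / (σ√T)
   = [ln(241.5389/151.2839) + (0.0656 + 0.5·0.3839²)·1.3195] / (0.3839·√1.3195)
   = [0.467872 + 0.183793] / 0.440984 = 1.477752
d₂ = d₁ − σ√T = 1.477752 − 0.440984 = 1.036768
N(d₁) = 0.930263,  N(d₂) = 0.850078,  e^(−rT) = 0.917081
E₀ = V₀·N(d₁) − D·e^(−rT)·N(d₂)
   = 241.5389·0.930263 − 151.2839·0.917081·0.850078 = 106.755174
B₀ = V₀ − E₀ = 241.5389 − 106.755174 = 134.783726
e^(−λT) = (B₀·e^(rT)/D − 0.4)/(1 − 0.4) = (134.7837·1.090416/151.2839 − 0.4)/0.6 = 0.95247778
λ = −ln(0.95247778)/1.3195 = 0.036899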